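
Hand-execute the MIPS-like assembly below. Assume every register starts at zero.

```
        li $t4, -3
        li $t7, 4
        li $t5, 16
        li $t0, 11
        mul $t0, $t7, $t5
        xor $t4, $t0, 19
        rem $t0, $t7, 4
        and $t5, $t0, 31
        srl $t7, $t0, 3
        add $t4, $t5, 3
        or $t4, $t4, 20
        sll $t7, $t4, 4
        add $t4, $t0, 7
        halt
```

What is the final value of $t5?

0

li $t4, -3 → $t4=-3
li $t7, 4 → $t7=4
li $t5, 16 → $t5=16
li $t0, 11 → $t0=11
mul $t0, $t7, $t5 → $t0=4*16=64
xor $t4, $t0, 19 → $t4=64^19=83
rem $t0, $t7, 4 → $t0=4%4=0
and $t5, $t0, 31 → $t5=0&31=0
srl $t7, $t0, 3 → $t7=0>>3=0
add $t4, $t5, 3 → $t4=0+3=3
or $t4, $t4, 20 → $t4=3|20=23
sll $t7, $t4, 4 → $t7=23<<4=368
add $t4, $t0, 7 → $t4=0+7=7
halt.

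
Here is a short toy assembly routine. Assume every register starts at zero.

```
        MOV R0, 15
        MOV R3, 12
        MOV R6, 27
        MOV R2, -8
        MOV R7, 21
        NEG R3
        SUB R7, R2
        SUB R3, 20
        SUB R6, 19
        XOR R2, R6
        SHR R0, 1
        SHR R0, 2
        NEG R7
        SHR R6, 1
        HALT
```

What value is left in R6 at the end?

4

after MOV R0, 15: R0=15
after MOV R3, 12: R3=12
after MOV R6, 27: R6=27
after MOV R2, -8: R2=-8
after MOV R7, 21: R7=21
after NEG R3: R3=-(12)=-12
after SUB R7, R2: R7=21-(-8)=29
after SUB R3, 20: R3=(-12)-20=-32
after SUB R6, 19: R6=27-19=8
after XOR R2, R6: R2=(-8)^8=-16
after SHR R0, 1: R0=15>>1=7
after SHR R0, 2: R0=7>>2=1
after NEG R7: R7=-(29)=-29
after SHR R6, 1: R6=8>>1=4
halt.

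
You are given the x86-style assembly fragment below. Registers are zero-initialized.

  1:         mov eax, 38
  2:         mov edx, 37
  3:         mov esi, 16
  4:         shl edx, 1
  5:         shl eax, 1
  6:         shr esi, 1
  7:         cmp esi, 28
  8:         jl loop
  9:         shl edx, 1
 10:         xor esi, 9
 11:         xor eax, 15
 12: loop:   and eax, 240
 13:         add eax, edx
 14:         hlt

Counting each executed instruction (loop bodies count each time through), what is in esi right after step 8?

after mov eax, 38: eax=38
after mov edx, 37: edx=37
after mov esi, 16: esi=16
after shl edx, 1: edx=37<<1=74
after shl eax, 1: eax=38<<1=76
after shr esi, 1: esi=16>>1=8
cmp esi, 28  (cmp 8,28)
jl loop: taken
After step 8: esi = 8.

8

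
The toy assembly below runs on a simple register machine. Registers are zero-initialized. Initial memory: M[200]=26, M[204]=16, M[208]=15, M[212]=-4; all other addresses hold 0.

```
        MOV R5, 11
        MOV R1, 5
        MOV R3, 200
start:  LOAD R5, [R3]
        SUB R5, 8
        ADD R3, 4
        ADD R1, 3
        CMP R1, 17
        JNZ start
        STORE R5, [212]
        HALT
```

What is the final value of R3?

216

MOV R5, 11 → R5=11
MOV R1, 5 → R1=5
MOV R3, 200 → R3=200
LOAD R5, [R3] → R5=M[200]=26
SUB R5, 8 → R5=26-8=18
ADD R3, 4 → R3=200+4=204
ADD R1, 3 → R1=5+3=8
CMP R1, 17  (cmp 8,17)
JNZ start: taken
LOAD R5, [R3] → R5=M[204]=16
SUB R5, 8 → R5=16-8=8
ADD R3, 4 → R3=204+4=208
ADD R1, 3 → R1=8+3=11
CMP R1, 17  (cmp 11,17)
JNZ start: taken
LOAD R5, [R3] → R5=M[208]=15
SUB R5, 8 → R5=15-8=7
ADD R3, 4 → R3=208+4=212
ADD R1, 3 → R1=11+3=14
CMP R1, 17  (cmp 14,17)
JNZ start: taken
LOAD R5, [R3] → R5=M[212]=-4
SUB R5, 8 → R5=(-4)-8=-12
ADD R3, 4 → R3=212+4=216
ADD R1, 3 → R1=14+3=17
CMP R1, 17  (cmp 17,17)
JNZ start: not taken
STORE R5, [212] → M[212]=-12
halt.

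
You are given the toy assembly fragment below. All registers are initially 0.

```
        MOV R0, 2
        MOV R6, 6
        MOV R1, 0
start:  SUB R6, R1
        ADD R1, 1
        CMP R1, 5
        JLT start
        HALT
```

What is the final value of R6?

-4

after MOV R0, 2: R0=2
after MOV R6, 6: R6=6
after MOV R1, 0: R1=0
after SUB R6, R1: R6=6-0=6
after ADD R1, 1: R1=0+1=1
CMP R1, 5  (cmp 1,5)
JLT start: taken
after SUB R6, R1: R6=6-1=5
after ADD R1, 1: R1=1+1=2
CMP R1, 5  (cmp 2,5)
JLT start: taken
after SUB R6, R1: R6=5-2=3
after ADD R1, 1: R1=2+1=3
CMP R1, 5  (cmp 3,5)
JLT start: taken
after SUB R6, R1: R6=3-3=0
after ADD R1, 1: R1=3+1=4
CMP R1, 5  (cmp 4,5)
JLT start: taken
after SUB R6, R1: R6=0-4=-4
after ADD R1, 1: R1=4+1=5
CMP R1, 5  (cmp 5,5)
JLT start: not taken
halt.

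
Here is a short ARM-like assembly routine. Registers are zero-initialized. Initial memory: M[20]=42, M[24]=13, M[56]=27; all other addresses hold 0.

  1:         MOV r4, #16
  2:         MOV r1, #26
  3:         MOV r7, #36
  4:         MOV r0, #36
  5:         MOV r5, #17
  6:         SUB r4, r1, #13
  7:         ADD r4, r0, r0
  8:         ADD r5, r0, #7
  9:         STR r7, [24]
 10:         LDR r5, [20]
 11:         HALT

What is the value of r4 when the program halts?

72

MOV r4, #16 → r4=16
MOV r1, #26 → r1=26
MOV r7, #36 → r7=36
MOV r0, #36 → r0=36
MOV r5, #17 → r5=17
SUB r4, r1, #13 → r4=26-13=13
ADD r4, r0, r0 → r4=36+36=72
ADD r5, r0, #7 → r5=36+7=43
STR r7, [24] → M[24]=36
LDR r5, [20] → r5=M[20]=42
halt.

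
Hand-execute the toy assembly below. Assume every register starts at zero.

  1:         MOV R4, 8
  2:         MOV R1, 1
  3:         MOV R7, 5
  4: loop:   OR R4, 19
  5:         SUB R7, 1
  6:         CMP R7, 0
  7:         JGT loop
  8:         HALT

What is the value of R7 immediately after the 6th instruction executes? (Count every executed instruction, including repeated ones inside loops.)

MOV R4, 8 → R4=8
MOV R1, 1 → R1=1
MOV R7, 5 → R7=5
OR R4, 19 → R4=8|19=27
SUB R7, 1 → R7=5-1=4
CMP R7, 0  (cmp 4,0)
After step 6: R7 = 4.

4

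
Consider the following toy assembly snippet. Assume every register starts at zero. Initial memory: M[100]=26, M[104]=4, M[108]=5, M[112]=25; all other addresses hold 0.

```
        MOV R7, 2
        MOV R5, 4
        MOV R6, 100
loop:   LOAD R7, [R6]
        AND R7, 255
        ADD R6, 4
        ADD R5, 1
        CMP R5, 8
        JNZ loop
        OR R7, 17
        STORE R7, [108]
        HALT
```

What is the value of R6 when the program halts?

after MOV R7, 2: R7=2
after MOV R5, 4: R5=4
after MOV R6, 100: R6=100
after LOAD R7, [R6]: R7=M[100]=26
after AND R7, 255: R7=26&255=26
after ADD R6, 4: R6=100+4=104
after ADD R5, 1: R5=4+1=5
CMP R5, 8  (cmp 5,8)
JNZ loop: taken
after LOAD R7, [R6]: R7=M[104]=4
after AND R7, 255: R7=4&255=4
after ADD R6, 4: R6=104+4=108
after ADD R5, 1: R5=5+1=6
CMP R5, 8  (cmp 6,8)
JNZ loop: taken
after LOAD R7, [R6]: R7=M[108]=5
after AND R7, 255: R7=5&255=5
after ADD R6, 4: R6=108+4=112
after ADD R5, 1: R5=6+1=7
CMP R5, 8  (cmp 7,8)
JNZ loop: taken
after LOAD R7, [R6]: R7=M[112]=25
after AND R7, 255: R7=25&255=25
after ADD R6, 4: R6=112+4=116
after ADD R5, 1: R5=7+1=8
CMP R5, 8  (cmp 8,8)
JNZ loop: not taken
after OR R7, 17: R7=25|17=25
STORE R7, [108] → M[108]=25
halt.

116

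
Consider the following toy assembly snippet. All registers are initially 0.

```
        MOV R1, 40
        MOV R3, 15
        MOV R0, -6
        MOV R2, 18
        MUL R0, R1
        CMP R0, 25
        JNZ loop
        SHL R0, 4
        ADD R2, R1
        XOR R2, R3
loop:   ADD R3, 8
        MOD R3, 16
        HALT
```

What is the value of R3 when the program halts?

MOV R1, 40 → R1=40
MOV R3, 15 → R3=15
MOV R0, -6 → R0=-6
MOV R2, 18 → R2=18
MUL R0, R1 → R0=(-6)*40=-240
CMP R0, 25  (cmp -240,25)
JNZ loop: taken
ADD R3, 8 → R3=15+8=23
MOD R3, 16 → R3=23%16=7
halt.

7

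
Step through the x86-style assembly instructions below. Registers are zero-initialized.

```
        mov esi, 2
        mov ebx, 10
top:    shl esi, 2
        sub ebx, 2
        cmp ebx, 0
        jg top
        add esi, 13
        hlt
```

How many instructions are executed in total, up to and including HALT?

24

esi=2
ebx=10
esi=2<<2=8
ebx=10-2=8
cmp ebx, 0  (cmp 8,0)
jg top: taken
esi=8<<2=32
ebx=8-2=6
cmp ebx, 0  (cmp 6,0)
jg top: taken
esi=32<<2=128
ebx=6-2=4
cmp ebx, 0  (cmp 4,0)
jg top: taken
esi=128<<2=512
ebx=4-2=2
cmp ebx, 0  (cmp 2,0)
jg top: taken
esi=512<<2=2048
ebx=2-2=0
cmp ebx, 0  (cmp 0,0)
jg top: not taken
esi=2048+13=2061
halt.
Total executed instructions: 24.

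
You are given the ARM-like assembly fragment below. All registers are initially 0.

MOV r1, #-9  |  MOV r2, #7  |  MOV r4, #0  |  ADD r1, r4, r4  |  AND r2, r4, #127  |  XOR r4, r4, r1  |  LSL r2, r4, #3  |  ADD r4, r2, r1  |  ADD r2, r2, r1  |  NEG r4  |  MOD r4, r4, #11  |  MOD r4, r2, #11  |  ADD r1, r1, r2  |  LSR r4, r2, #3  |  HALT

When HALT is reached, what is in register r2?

r1=-9
r2=7
r4=0
r1=0+0=0
r2=0&127=0
r4=0^0=0
r2=0<<3=0
r4=0+0=0
r2=0+0=0
r4=-(0)=0
r4=0%11=0
r4=0%11=0
r1=0+0=0
r4=0>>3=0
halt.

0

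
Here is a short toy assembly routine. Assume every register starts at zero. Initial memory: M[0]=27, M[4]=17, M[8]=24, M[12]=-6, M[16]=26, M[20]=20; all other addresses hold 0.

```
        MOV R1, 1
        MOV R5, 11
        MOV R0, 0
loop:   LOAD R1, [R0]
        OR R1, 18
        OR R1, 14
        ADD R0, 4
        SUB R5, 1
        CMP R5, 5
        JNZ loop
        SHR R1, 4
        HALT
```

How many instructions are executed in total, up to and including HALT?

R1=1
R5=11
R0=0
R1=M[0]=27
R1=27|18=27
R1=27|14=31
R0=0+4=4
R5=11-1=10
CMP R5, 5  (cmp 10,5)
JNZ loop: taken
R1=M[4]=17
R1=17|18=19
R1=19|14=31
R0=4+4=8
R5=10-1=9
CMP R5, 5  (cmp 9,5)
JNZ loop: taken
R1=M[8]=24
R1=24|18=26
R1=26|14=30
R0=8+4=12
R5=9-1=8
CMP R5, 5  (cmp 8,5)
JNZ loop: taken
R1=M[12]=-6
R1=(-6)|18=-6
R1=(-6)|14=-2
R0=12+4=16
R5=8-1=7
CMP R5, 5  (cmp 7,5)
JNZ loop: taken
R1=M[16]=26
R1=26|18=26
R1=26|14=30
R0=16+4=20
R5=7-1=6
CMP R5, 5  (cmp 6,5)
JNZ loop: taken
R1=M[20]=20
R1=20|18=22
R1=22|14=30
R0=20+4=24
R5=6-1=5
CMP R5, 5  (cmp 5,5)
JNZ loop: not taken
R1=30>>4=1
halt.
Total executed instructions: 47.

47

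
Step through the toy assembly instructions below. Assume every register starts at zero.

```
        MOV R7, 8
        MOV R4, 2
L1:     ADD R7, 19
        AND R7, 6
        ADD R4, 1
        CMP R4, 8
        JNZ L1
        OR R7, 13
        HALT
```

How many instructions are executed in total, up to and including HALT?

34

R7=8
R4=2
R7=8+19=27
R7=27&6=2
R4=2+1=3
CMP R4, 8  (cmp 3,8)
JNZ L1: taken
R7=2+19=21
R7=21&6=4
R4=3+1=4
CMP R4, 8  (cmp 4,8)
JNZ L1: taken
R7=4+19=23
R7=23&6=6
R4=4+1=5
CMP R4, 8  (cmp 5,8)
JNZ L1: taken
R7=6+19=25
R7=25&6=0
R4=5+1=6
CMP R4, 8  (cmp 6,8)
JNZ L1: taken
R7=0+19=19
R7=19&6=2
R4=6+1=7
CMP R4, 8  (cmp 7,8)
JNZ L1: taken
R7=2+19=21
R7=21&6=4
R4=7+1=8
CMP R4, 8  (cmp 8,8)
JNZ L1: not taken
R7=4|13=13
halt.
Total executed instructions: 34.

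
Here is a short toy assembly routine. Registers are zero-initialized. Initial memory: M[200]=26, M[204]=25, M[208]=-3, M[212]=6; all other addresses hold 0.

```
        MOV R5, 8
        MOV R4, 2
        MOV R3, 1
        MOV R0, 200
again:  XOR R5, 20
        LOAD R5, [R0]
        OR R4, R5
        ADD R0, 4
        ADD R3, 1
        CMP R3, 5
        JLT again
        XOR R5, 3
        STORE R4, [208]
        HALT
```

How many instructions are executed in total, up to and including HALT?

35

after MOV R5, 8: R5=8
after MOV R4, 2: R4=2
after MOV R3, 1: R3=1
after MOV R0, 200: R0=200
after XOR R5, 20: R5=8^20=28
after LOAD R5, [R0]: R5=M[200]=26
after OR R4, R5: R4=2|26=26
after ADD R0, 4: R0=200+4=204
after ADD R3, 1: R3=1+1=2
CMP R3, 5  (cmp 2,5)
JLT again: taken
after XOR R5, 20: R5=26^20=14
after LOAD R5, [R0]: R5=M[204]=25
after OR R4, R5: R4=26|25=27
after ADD R0, 4: R0=204+4=208
after ADD R3, 1: R3=2+1=3
CMP R3, 5  (cmp 3,5)
JLT again: taken
after XOR R5, 20: R5=25^20=13
after LOAD R5, [R0]: R5=M[208]=-3
after OR R4, R5: R4=27|(-3)=-1
after ADD R0, 4: R0=208+4=212
after ADD R3, 1: R3=3+1=4
CMP R3, 5  (cmp 4,5)
JLT again: taken
after XOR R5, 20: R5=(-3)^20=-23
after LOAD R5, [R0]: R5=M[212]=6
after OR R4, R5: R4=(-1)|6=-1
after ADD R0, 4: R0=212+4=216
after ADD R3, 1: R3=4+1=5
CMP R3, 5  (cmp 5,5)
JLT again: not taken
after XOR R5, 3: R5=6^3=5
STORE R4, [208] → M[208]=-1
halt.
Total executed instructions: 35.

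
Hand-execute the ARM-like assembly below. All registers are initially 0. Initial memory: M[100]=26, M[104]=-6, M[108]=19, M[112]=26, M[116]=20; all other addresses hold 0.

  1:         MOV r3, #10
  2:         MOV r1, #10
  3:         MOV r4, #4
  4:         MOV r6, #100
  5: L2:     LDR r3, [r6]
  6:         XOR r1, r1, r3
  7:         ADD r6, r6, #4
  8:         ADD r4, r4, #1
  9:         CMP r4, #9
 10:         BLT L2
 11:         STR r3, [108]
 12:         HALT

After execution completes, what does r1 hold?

after MOV r3, #10: r3=10
after MOV r1, #10: r1=10
after MOV r4, #4: r4=4
after MOV r6, #100: r6=100
after LDR r3, [r6]: r3=M[100]=26
after XOR r1, r1, r3: r1=10^26=16
after ADD r6, r6, #4: r6=100+4=104
after ADD r4, r4, #1: r4=4+1=5
CMP r4, #9  (cmp 5,9)
BLT L2: taken
after LDR r3, [r6]: r3=M[104]=-6
after XOR r1, r1, r3: r1=16^(-6)=-22
after ADD r6, r6, #4: r6=104+4=108
after ADD r4, r4, #1: r4=5+1=6
CMP r4, #9  (cmp 6,9)
BLT L2: taken
after LDR r3, [r6]: r3=M[108]=19
after XOR r1, r1, r3: r1=(-22)^19=-7
after ADD r6, r6, #4: r6=108+4=112
after ADD r4, r4, #1: r4=6+1=7
CMP r4, #9  (cmp 7,9)
BLT L2: taken
after LDR r3, [r6]: r3=M[112]=26
after XOR r1, r1, r3: r1=(-7)^26=-29
after ADD r6, r6, #4: r6=112+4=116
after ADD r4, r4, #1: r4=7+1=8
CMP r4, #9  (cmp 8,9)
BLT L2: taken
after LDR r3, [r6]: r3=M[116]=20
after XOR r1, r1, r3: r1=(-29)^20=-9
after ADD r6, r6, #4: r6=116+4=120
after ADD r4, r4, #1: r4=8+1=9
CMP r4, #9  (cmp 9,9)
BLT L2: not taken
STR r3, [108] → M[108]=20
halt.

-9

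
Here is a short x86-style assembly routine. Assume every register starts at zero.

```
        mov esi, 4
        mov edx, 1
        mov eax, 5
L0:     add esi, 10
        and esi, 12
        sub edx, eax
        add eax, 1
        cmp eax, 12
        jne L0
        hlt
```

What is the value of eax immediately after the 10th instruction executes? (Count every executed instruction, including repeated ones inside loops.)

after mov esi, 4: esi=4
after mov edx, 1: edx=1
after mov eax, 5: eax=5
after add esi, 10: esi=4+10=14
after and esi, 12: esi=14&12=12
after sub edx, eax: edx=1-5=-4
after add eax, 1: eax=5+1=6
cmp eax, 12  (cmp 6,12)
jne L0: taken
after add esi, 10: esi=12+10=22
After step 10: eax = 6.

6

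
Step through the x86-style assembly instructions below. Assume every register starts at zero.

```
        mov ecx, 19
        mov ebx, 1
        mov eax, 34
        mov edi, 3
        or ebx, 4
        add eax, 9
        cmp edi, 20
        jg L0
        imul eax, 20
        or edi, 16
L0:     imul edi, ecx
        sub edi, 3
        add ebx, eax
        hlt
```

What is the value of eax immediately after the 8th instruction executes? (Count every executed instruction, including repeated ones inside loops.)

mov ecx, 19 → ecx=19
mov ebx, 1 → ebx=1
mov eax, 34 → eax=34
mov edi, 3 → edi=3
or ebx, 4 → ebx=1|4=5
add eax, 9 → eax=34+9=43
cmp edi, 20  (cmp 3,20)
jg L0: not taken
After step 8: eax = 43.

43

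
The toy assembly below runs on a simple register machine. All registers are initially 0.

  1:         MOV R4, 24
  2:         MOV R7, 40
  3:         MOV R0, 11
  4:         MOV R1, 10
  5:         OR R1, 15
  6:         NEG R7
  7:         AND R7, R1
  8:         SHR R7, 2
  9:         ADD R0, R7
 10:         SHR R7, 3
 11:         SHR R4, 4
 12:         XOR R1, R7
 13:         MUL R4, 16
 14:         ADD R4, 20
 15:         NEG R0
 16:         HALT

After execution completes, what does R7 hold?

0

R4=24
R7=40
R0=11
R1=10
R1=10|15=15
R7=-(40)=-40
R7=(-40)&15=8
R7=8>>2=2
R0=11+2=13
R7=2>>3=0
R4=24>>4=1
R1=15^0=15
R4=1*16=16
R4=16+20=36
R0=-(13)=-13
halt.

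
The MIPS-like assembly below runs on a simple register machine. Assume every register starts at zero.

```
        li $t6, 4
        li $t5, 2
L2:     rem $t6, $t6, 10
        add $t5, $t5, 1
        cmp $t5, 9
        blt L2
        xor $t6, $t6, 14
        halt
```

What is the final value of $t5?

li $t6, 4 → $t6=4
li $t5, 2 → $t5=2
rem $t6, $t6, 10 → $t6=4%10=4
add $t5, $t5, 1 → $t5=2+1=3
cmp $t5, 9  (cmp 3,9)
blt L2: taken
rem $t6, $t6, 10 → $t6=4%10=4
add $t5, $t5, 1 → $t5=3+1=4
cmp $t5, 9  (cmp 4,9)
blt L2: taken
rem $t6, $t6, 10 → $t6=4%10=4
add $t5, $t5, 1 → $t5=4+1=5
cmp $t5, 9  (cmp 5,9)
blt L2: taken
rem $t6, $t6, 10 → $t6=4%10=4
add $t5, $t5, 1 → $t5=5+1=6
cmp $t5, 9  (cmp 6,9)
blt L2: taken
rem $t6, $t6, 10 → $t6=4%10=4
add $t5, $t5, 1 → $t5=6+1=7
cmp $t5, 9  (cmp 7,9)
blt L2: taken
rem $t6, $t6, 10 → $t6=4%10=4
add $t5, $t5, 1 → $t5=7+1=8
cmp $t5, 9  (cmp 8,9)
blt L2: taken
rem $t6, $t6, 10 → $t6=4%10=4
add $t5, $t5, 1 → $t5=8+1=9
cmp $t5, 9  (cmp 9,9)
blt L2: not taken
xor $t6, $t6, 14 → $t6=4^14=10
halt.

9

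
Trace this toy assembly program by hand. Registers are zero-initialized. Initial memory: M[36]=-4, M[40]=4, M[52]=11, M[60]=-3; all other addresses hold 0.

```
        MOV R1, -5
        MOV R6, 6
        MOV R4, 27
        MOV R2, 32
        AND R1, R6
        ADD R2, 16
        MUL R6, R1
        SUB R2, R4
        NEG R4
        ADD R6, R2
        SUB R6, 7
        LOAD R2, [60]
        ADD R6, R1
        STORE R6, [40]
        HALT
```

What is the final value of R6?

MOV R1, -5 → R1=-5
MOV R6, 6 → R6=6
MOV R4, 27 → R4=27
MOV R2, 32 → R2=32
AND R1, R6 → R1=(-5)&6=2
ADD R2, 16 → R2=32+16=48
MUL R6, R1 → R6=6*2=12
SUB R2, R4 → R2=48-27=21
NEG R4 → R4=-(27)=-27
ADD R6, R2 → R6=12+21=33
SUB R6, 7 → R6=33-7=26
LOAD R2, [60] → R2=M[60]=-3
ADD R6, R1 → R6=26+2=28
STORE R6, [40] → M[40]=28
halt.

28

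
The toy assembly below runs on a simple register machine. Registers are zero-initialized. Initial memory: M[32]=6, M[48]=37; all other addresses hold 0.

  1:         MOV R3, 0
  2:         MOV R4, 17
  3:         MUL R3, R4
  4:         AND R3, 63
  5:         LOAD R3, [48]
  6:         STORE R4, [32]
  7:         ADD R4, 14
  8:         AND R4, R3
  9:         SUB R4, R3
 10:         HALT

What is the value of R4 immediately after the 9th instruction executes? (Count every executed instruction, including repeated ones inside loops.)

-32

after MOV R3, 0: R3=0
after MOV R4, 17: R4=17
after MUL R3, R4: R3=0*17=0
after AND R3, 63: R3=0&63=0
after LOAD R3, [48]: R3=M[48]=37
STORE R4, [32] → M[32]=17
after ADD R4, 14: R4=17+14=31
after AND R4, R3: R4=31&37=5
after SUB R4, R3: R4=5-37=-32
After step 9: R4 = -32.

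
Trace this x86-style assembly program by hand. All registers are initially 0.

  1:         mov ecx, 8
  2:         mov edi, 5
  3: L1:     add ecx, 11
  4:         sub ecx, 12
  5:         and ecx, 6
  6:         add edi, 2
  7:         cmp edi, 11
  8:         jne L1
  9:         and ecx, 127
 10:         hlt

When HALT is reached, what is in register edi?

11

after mov ecx, 8: ecx=8
after mov edi, 5: edi=5
after add ecx, 11: ecx=8+11=19
after sub ecx, 12: ecx=19-12=7
after and ecx, 6: ecx=7&6=6
after add edi, 2: edi=5+2=7
cmp edi, 11  (cmp 7,11)
jne L1: taken
after add ecx, 11: ecx=6+11=17
after sub ecx, 12: ecx=17-12=5
after and ecx, 6: ecx=5&6=4
after add edi, 2: edi=7+2=9
cmp edi, 11  (cmp 9,11)
jne L1: taken
after add ecx, 11: ecx=4+11=15
after sub ecx, 12: ecx=15-12=3
after and ecx, 6: ecx=3&6=2
after add edi, 2: edi=9+2=11
cmp edi, 11  (cmp 11,11)
jne L1: not taken
after and ecx, 127: ecx=2&127=2
halt.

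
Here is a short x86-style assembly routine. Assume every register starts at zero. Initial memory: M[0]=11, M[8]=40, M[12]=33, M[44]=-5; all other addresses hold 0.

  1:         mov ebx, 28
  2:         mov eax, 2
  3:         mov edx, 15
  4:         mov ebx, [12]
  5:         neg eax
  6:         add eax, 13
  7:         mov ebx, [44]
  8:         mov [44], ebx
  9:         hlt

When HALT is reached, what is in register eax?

after mov ebx, 28: ebx=28
after mov eax, 2: eax=2
after mov edx, 15: edx=15
after mov ebx, [12]: ebx=M[12]=33
after neg eax: eax=-(2)=-2
after add eax, 13: eax=(-2)+13=11
after mov ebx, [44]: ebx=M[44]=-5
mov [44], ebx → M[44]=-5
halt.

11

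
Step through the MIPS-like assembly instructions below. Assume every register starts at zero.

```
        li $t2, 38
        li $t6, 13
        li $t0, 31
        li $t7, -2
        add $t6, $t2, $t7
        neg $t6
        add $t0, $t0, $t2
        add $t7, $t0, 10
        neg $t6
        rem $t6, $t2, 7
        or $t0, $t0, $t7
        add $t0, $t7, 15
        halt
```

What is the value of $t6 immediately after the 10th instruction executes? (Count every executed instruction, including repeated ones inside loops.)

$t2=38
$t6=13
$t0=31
$t7=-2
$t6=38+(-2)=36
$t6=-(36)=-36
$t0=31+38=69
$t7=69+10=79
$t6=-(-36)=36
$t6=38%7=3
After step 10: $t6 = 3.

3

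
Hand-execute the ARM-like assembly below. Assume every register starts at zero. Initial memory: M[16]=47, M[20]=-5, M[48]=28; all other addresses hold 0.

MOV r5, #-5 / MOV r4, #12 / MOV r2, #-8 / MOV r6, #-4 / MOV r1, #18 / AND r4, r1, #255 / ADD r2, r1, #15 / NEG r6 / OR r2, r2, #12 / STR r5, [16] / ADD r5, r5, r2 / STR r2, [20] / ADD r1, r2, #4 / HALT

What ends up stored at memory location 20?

after MOV r5, #-5: r5=-5
after MOV r4, #12: r4=12
after MOV r2, #-8: r2=-8
after MOV r6, #-4: r6=-4
after MOV r1, #18: r1=18
after AND r4, r1, #255: r4=18&255=18
after ADD r2, r1, #15: r2=18+15=33
after NEG r6: r6=-(-4)=4
after OR r2, r2, #12: r2=33|12=45
STR r5, [16] → M[16]=-5
after ADD r5, r5, r2: r5=(-5)+45=40
STR r2, [20] → M[20]=45
after ADD r1, r2, #4: r1=45+4=49
halt.

45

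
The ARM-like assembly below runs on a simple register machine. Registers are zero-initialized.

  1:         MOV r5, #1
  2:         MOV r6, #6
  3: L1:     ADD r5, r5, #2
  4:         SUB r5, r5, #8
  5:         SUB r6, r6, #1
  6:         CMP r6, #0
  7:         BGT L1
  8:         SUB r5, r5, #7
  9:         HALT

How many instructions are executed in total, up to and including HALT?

34

after MOV r5, #1: r5=1
after MOV r6, #6: r6=6
after ADD r5, r5, #2: r5=1+2=3
after SUB r5, r5, #8: r5=3-8=-5
after SUB r6, r6, #1: r6=6-1=5
CMP r6, #0  (cmp 5,0)
BGT L1: taken
after ADD r5, r5, #2: r5=(-5)+2=-3
after SUB r5, r5, #8: r5=(-3)-8=-11
after SUB r6, r6, #1: r6=5-1=4
CMP r6, #0  (cmp 4,0)
BGT L1: taken
after ADD r5, r5, #2: r5=(-11)+2=-9
after SUB r5, r5, #8: r5=(-9)-8=-17
after SUB r6, r6, #1: r6=4-1=3
CMP r6, #0  (cmp 3,0)
BGT L1: taken
after ADD r5, r5, #2: r5=(-17)+2=-15
after SUB r5, r5, #8: r5=(-15)-8=-23
after SUB r6, r6, #1: r6=3-1=2
CMP r6, #0  (cmp 2,0)
BGT L1: taken
after ADD r5, r5, #2: r5=(-23)+2=-21
after SUB r5, r5, #8: r5=(-21)-8=-29
after SUB r6, r6, #1: r6=2-1=1
CMP r6, #0  (cmp 1,0)
BGT L1: taken
after ADD r5, r5, #2: r5=(-29)+2=-27
after SUB r5, r5, #8: r5=(-27)-8=-35
after SUB r6, r6, #1: r6=1-1=0
CMP r6, #0  (cmp 0,0)
BGT L1: not taken
after SUB r5, r5, #7: r5=(-35)-7=-42
halt.
Total executed instructions: 34.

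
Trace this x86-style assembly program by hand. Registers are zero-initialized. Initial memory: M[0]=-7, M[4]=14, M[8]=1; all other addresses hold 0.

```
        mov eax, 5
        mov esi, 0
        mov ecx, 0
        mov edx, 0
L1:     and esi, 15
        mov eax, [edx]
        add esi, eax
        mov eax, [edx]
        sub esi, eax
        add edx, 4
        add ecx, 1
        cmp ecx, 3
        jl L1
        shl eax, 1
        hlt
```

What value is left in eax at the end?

eax=5
esi=0
ecx=0
edx=0
esi=0&15=0
eax=M[0]=-7
esi=0+(-7)=-7
eax=M[0]=-7
esi=(-7)-(-7)=0
edx=0+4=4
ecx=0+1=1
cmp ecx, 3  (cmp 1,3)
jl L1: taken
esi=0&15=0
eax=M[4]=14
esi=0+14=14
eax=M[4]=14
esi=14-14=0
edx=4+4=8
ecx=1+1=2
cmp ecx, 3  (cmp 2,3)
jl L1: taken
esi=0&15=0
eax=M[8]=1
esi=0+1=1
eax=M[8]=1
esi=1-1=0
edx=8+4=12
ecx=2+1=3
cmp ecx, 3  (cmp 3,3)
jl L1: not taken
eax=1<<1=2
halt.

2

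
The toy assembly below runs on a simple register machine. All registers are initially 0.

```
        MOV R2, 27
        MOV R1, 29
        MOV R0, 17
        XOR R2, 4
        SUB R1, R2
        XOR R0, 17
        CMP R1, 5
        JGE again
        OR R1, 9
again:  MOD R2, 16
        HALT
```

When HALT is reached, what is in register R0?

0

R2=27
R1=29
R0=17
R2=27^4=31
R1=29-31=-2
R0=17^17=0
CMP R1, 5  (cmp -2,5)
JGE again: not taken
R1=(-2)|9=-1
R2=31%16=15
halt.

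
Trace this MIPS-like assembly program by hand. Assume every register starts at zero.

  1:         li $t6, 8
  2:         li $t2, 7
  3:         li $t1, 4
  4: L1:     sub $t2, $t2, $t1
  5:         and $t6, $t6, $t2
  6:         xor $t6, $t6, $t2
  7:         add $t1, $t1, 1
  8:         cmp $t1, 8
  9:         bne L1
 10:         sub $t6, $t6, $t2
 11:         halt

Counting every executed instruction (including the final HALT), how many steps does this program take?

$t6=8
$t2=7
$t1=4
$t2=7-4=3
$t6=8&3=0
$t6=0^3=3
$t1=4+1=5
cmp $t1, 8  (cmp 5,8)
bne L1: taken
$t2=3-5=-2
$t6=3&(-2)=2
$t6=2^(-2)=-4
$t1=5+1=6
cmp $t1, 8  (cmp 6,8)
bne L1: taken
$t2=(-2)-6=-8
$t6=(-4)&(-8)=-8
$t6=(-8)^(-8)=0
$t1=6+1=7
cmp $t1, 8  (cmp 7,8)
bne L1: taken
$t2=(-8)-7=-15
$t6=0&(-15)=0
$t6=0^(-15)=-15
$t1=7+1=8
cmp $t1, 8  (cmp 8,8)
bne L1: not taken
$t6=(-15)-(-15)=0
halt.
Total executed instructions: 29.

29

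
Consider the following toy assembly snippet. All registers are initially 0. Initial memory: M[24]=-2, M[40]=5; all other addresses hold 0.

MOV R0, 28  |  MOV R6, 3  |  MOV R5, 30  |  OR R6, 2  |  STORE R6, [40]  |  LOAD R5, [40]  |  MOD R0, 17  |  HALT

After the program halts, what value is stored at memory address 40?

3

after MOV R0, 28: R0=28
after MOV R6, 3: R6=3
after MOV R5, 30: R5=30
after OR R6, 2: R6=3|2=3
STORE R6, [40] → M[40]=3
after LOAD R5, [40]: R5=M[40]=3
after MOD R0, 17: R0=28%17=11
halt.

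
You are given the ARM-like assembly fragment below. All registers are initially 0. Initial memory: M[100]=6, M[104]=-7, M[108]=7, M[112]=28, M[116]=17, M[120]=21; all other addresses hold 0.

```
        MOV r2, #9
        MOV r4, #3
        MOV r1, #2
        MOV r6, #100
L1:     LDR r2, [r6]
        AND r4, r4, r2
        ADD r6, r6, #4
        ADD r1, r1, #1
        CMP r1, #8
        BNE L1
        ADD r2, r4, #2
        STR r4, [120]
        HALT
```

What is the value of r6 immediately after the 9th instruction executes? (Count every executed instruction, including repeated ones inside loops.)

104

r2=9
r4=3
r1=2
r6=100
r2=M[100]=6
r4=3&6=2
r6=100+4=104
r1=2+1=3
CMP r1, #8  (cmp 3,8)
After step 9: r6 = 104.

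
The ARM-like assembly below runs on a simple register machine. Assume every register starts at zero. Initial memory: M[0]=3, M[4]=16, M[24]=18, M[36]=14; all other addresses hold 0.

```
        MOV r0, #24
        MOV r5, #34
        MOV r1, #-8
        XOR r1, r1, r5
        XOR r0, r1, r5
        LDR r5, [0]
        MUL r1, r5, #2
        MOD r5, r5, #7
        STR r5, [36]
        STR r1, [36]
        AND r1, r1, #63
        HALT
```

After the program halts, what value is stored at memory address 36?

6

MOV r0, #24 → r0=24
MOV r5, #34 → r5=34
MOV r1, #-8 → r1=-8
XOR r1, r1, r5 → r1=(-8)^34=-38
XOR r0, r1, r5 → r0=(-38)^34=-8
LDR r5, [0] → r5=M[0]=3
MUL r1, r5, #2 → r1=3*2=6
MOD r5, r5, #7 → r5=3%7=3
STR r5, [36] → M[36]=3
STR r1, [36] → M[36]=6
AND r1, r1, #63 → r1=6&63=6
halt.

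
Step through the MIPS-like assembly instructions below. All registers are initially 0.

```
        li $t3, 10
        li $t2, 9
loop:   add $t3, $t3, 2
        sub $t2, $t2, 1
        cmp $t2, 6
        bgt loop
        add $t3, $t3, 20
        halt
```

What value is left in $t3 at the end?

36

after li $t3, 10: $t3=10
after li $t2, 9: $t2=9
after add $t3, $t3, 2: $t3=10+2=12
after sub $t2, $t2, 1: $t2=9-1=8
cmp $t2, 6  (cmp 8,6)
bgt loop: taken
after add $t3, $t3, 2: $t3=12+2=14
after sub $t2, $t2, 1: $t2=8-1=7
cmp $t2, 6  (cmp 7,6)
bgt loop: taken
after add $t3, $t3, 2: $t3=14+2=16
after sub $t2, $t2, 1: $t2=7-1=6
cmp $t2, 6  (cmp 6,6)
bgt loop: not taken
after add $t3, $t3, 20: $t3=16+20=36
halt.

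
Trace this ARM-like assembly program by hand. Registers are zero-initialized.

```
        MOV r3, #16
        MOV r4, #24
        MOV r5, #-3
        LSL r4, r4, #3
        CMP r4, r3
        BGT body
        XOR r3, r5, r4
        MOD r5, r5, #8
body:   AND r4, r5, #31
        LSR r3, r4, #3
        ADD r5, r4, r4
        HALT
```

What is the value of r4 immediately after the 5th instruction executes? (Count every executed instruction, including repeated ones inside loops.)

after MOV r3, #16: r3=16
after MOV r4, #24: r4=24
after MOV r5, #-3: r5=-3
after LSL r4, r4, #3: r4=24<<3=192
CMP r4, r3  (cmp 192,16)
After step 5: r4 = 192.

192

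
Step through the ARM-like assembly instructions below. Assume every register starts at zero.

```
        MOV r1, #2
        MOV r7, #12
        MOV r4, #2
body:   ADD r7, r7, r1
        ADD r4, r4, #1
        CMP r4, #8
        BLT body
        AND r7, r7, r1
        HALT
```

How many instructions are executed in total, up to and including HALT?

MOV r1, #2 → r1=2
MOV r7, #12 → r7=12
MOV r4, #2 → r4=2
ADD r7, r7, r1 → r7=12+2=14
ADD r4, r4, #1 → r4=2+1=3
CMP r4, #8  (cmp 3,8)
BLT body: taken
ADD r7, r7, r1 → r7=14+2=16
ADD r4, r4, #1 → r4=3+1=4
CMP r4, #8  (cmp 4,8)
BLT body: taken
ADD r7, r7, r1 → r7=16+2=18
ADD r4, r4, #1 → r4=4+1=5
CMP r4, #8  (cmp 5,8)
BLT body: taken
ADD r7, r7, r1 → r7=18+2=20
ADD r4, r4, #1 → r4=5+1=6
CMP r4, #8  (cmp 6,8)
BLT body: taken
ADD r7, r7, r1 → r7=20+2=22
ADD r4, r4, #1 → r4=6+1=7
CMP r4, #8  (cmp 7,8)
BLT body: taken
ADD r7, r7, r1 → r7=22+2=24
ADD r4, r4, #1 → r4=7+1=8
CMP r4, #8  (cmp 8,8)
BLT body: not taken
AND r7, r7, r1 → r7=24&2=0
halt.
Total executed instructions: 29.

29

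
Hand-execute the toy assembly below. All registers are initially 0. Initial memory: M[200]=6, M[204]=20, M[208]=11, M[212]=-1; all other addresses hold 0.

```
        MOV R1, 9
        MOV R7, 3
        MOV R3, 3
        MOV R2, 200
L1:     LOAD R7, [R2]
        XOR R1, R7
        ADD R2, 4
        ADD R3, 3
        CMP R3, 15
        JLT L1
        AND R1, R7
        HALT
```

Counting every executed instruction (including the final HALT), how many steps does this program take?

MOV R1, 9 → R1=9
MOV R7, 3 → R7=3
MOV R3, 3 → R3=3
MOV R2, 200 → R2=200
LOAD R7, [R2] → R7=M[200]=6
XOR R1, R7 → R1=9^6=15
ADD R2, 4 → R2=200+4=204
ADD R3, 3 → R3=3+3=6
CMP R3, 15  (cmp 6,15)
JLT L1: taken
LOAD R7, [R2] → R7=M[204]=20
XOR R1, R7 → R1=15^20=27
ADD R2, 4 → R2=204+4=208
ADD R3, 3 → R3=6+3=9
CMP R3, 15  (cmp 9,15)
JLT L1: taken
LOAD R7, [R2] → R7=M[208]=11
XOR R1, R7 → R1=27^11=16
ADD R2, 4 → R2=208+4=212
ADD R3, 3 → R3=9+3=12
CMP R3, 15  (cmp 12,15)
JLT L1: taken
LOAD R7, [R2] → R7=M[212]=-1
XOR R1, R7 → R1=16^(-1)=-17
ADD R2, 4 → R2=212+4=216
ADD R3, 3 → R3=12+3=15
CMP R3, 15  (cmp 15,15)
JLT L1: not taken
AND R1, R7 → R1=(-17)&(-1)=-17
halt.
Total executed instructions: 30.

30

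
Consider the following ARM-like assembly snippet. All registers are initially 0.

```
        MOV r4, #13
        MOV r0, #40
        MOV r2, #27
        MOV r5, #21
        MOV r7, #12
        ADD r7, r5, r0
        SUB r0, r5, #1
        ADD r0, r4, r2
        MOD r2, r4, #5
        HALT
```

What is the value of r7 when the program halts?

61

after MOV r4, #13: r4=13
after MOV r0, #40: r0=40
after MOV r2, #27: r2=27
after MOV r5, #21: r5=21
after MOV r7, #12: r7=12
after ADD r7, r5, r0: r7=21+40=61
after SUB r0, r5, #1: r0=21-1=20
after ADD r0, r4, r2: r0=13+27=40
after MOD r2, r4, #5: r2=13%5=3
halt.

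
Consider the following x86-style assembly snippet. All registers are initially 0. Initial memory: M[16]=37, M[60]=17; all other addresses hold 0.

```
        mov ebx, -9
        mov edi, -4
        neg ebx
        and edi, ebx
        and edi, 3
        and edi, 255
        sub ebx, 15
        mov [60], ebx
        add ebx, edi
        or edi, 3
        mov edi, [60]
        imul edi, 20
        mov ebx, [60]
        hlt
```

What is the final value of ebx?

ebx=-9
edi=-4
ebx=-(-9)=9
edi=(-4)&9=8
edi=8&3=0
edi=0&255=0
ebx=9-15=-6
mov [60], ebx → M[60]=-6
ebx=(-6)+0=-6
edi=0|3=3
edi=M[60]=-6
edi=(-6)*20=-120
ebx=M[60]=-6
halt.

-6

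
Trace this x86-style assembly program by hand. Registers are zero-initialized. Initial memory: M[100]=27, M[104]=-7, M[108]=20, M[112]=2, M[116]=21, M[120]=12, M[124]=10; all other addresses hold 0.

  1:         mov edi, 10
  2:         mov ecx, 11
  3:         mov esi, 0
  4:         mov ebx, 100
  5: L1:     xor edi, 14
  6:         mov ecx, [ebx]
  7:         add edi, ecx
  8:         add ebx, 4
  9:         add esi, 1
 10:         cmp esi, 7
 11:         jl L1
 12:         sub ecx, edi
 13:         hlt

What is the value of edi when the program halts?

73

edi=10
ecx=11
esi=0
ebx=100
edi=10^14=4
ecx=M[100]=27
edi=4+27=31
ebx=100+4=104
esi=0+1=1
cmp esi, 7  (cmp 1,7)
jl L1: taken
edi=31^14=17
ecx=M[104]=-7
edi=17+(-7)=10
ebx=104+4=108
esi=1+1=2
cmp esi, 7  (cmp 2,7)
jl L1: taken
edi=10^14=4
ecx=M[108]=20
edi=4+20=24
ebx=108+4=112
esi=2+1=3
cmp esi, 7  (cmp 3,7)
jl L1: taken
edi=24^14=22
ecx=M[112]=2
edi=22+2=24
ebx=112+4=116
esi=3+1=4
cmp esi, 7  (cmp 4,7)
jl L1: taken
edi=24^14=22
ecx=M[116]=21
edi=22+21=43
ebx=116+4=120
esi=4+1=5
cmp esi, 7  (cmp 5,7)
jl L1: taken
edi=43^14=37
ecx=M[120]=12
edi=37+12=49
ebx=120+4=124
esi=5+1=6
cmp esi, 7  (cmp 6,7)
jl L1: taken
edi=49^14=63
ecx=M[124]=10
edi=63+10=73
ebx=124+4=128
esi=6+1=7
cmp esi, 7  (cmp 7,7)
jl L1: not taken
ecx=10-73=-63
halt.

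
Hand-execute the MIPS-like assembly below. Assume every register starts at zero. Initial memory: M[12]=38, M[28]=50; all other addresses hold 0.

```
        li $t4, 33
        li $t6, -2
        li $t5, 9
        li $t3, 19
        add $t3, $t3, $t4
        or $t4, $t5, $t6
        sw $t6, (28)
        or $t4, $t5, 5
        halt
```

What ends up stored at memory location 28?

li $t4, 33 → $t4=33
li $t6, -2 → $t6=-2
li $t5, 9 → $t5=9
li $t3, 19 → $t3=19
add $t3, $t3, $t4 → $t3=19+33=52
or $t4, $t5, $t6 → $t4=9|(-2)=-1
sw $t6, (28) → M[28]=-2
or $t4, $t5, 5 → $t4=9|5=13
halt.

-2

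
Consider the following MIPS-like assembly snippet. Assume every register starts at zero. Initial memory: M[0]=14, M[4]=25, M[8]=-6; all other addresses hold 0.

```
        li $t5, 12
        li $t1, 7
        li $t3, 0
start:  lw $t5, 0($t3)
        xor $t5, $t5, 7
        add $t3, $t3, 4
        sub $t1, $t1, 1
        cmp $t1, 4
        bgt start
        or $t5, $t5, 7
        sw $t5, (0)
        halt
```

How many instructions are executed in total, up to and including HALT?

li $t5, 12 → $t5=12
li $t1, 7 → $t1=7
li $t3, 0 → $t3=0
lw $t5, 0($t3) → $t5=M[0]=14
xor $t5, $t5, 7 → $t5=14^7=9
add $t3, $t3, 4 → $t3=0+4=4
sub $t1, $t1, 1 → $t1=7-1=6
cmp $t1, 4  (cmp 6,4)
bgt start: taken
lw $t5, 0($t3) → $t5=M[4]=25
xor $t5, $t5, 7 → $t5=25^7=30
add $t3, $t3, 4 → $t3=4+4=8
sub $t1, $t1, 1 → $t1=6-1=5
cmp $t1, 4  (cmp 5,4)
bgt start: taken
lw $t5, 0($t3) → $t5=M[8]=-6
xor $t5, $t5, 7 → $t5=(-6)^7=-3
add $t3, $t3, 4 → $t3=8+4=12
sub $t1, $t1, 1 → $t1=5-1=4
cmp $t1, 4  (cmp 4,4)
bgt start: not taken
or $t5, $t5, 7 → $t5=(-3)|7=-1
sw $t5, (0) → M[0]=-1
halt.
Total executed instructions: 24.

24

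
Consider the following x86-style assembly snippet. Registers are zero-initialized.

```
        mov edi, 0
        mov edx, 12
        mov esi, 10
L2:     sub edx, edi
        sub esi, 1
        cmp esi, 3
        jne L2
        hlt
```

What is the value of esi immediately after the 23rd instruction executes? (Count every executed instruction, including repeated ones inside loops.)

edi=0
edx=12
esi=10
edx=12-0=12
esi=10-1=9
cmp esi, 3  (cmp 9,3)
jne L2: taken
edx=12-0=12
esi=9-1=8
cmp esi, 3  (cmp 8,3)
jne L2: taken
edx=12-0=12
esi=8-1=7
cmp esi, 3  (cmp 7,3)
jne L2: taken
edx=12-0=12
esi=7-1=6
cmp esi, 3  (cmp 6,3)
jne L2: taken
edx=12-0=12
esi=6-1=5
cmp esi, 3  (cmp 5,3)
jne L2: taken
After step 23: esi = 5.

5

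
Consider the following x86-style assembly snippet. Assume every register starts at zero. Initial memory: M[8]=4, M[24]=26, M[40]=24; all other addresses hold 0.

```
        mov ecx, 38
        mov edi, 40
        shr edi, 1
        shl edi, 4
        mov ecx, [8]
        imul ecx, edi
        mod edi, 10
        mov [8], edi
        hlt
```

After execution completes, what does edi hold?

0

mov ecx, 38 → ecx=38
mov edi, 40 → edi=40
shr edi, 1 → edi=40>>1=20
shl edi, 4 → edi=20<<4=320
mov ecx, [8] → ecx=M[8]=4
imul ecx, edi → ecx=4*320=1280
mod edi, 10 → edi=320%10=0
mov [8], edi → M[8]=0
halt.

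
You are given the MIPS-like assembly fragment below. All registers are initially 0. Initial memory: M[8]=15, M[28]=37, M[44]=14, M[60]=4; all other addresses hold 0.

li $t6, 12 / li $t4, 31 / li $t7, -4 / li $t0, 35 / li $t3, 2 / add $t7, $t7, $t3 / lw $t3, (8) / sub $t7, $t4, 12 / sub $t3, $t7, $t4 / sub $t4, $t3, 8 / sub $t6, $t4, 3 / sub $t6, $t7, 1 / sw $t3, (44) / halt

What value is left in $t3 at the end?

$t6=12
$t4=31
$t7=-4
$t0=35
$t3=2
$t7=(-4)+2=-2
$t3=M[8]=15
$t7=31-12=19
$t3=19-31=-12
$t4=(-12)-8=-20
$t6=(-20)-3=-23
$t6=19-1=18
sw $t3, (44) → M[44]=-12
halt.

-12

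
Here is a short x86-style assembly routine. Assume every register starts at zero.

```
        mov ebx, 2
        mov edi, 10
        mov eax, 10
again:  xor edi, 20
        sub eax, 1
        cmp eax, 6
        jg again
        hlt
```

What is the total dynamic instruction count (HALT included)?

mov ebx, 2 → ebx=2
mov edi, 10 → edi=10
mov eax, 10 → eax=10
xor edi, 20 → edi=10^20=30
sub eax, 1 → eax=10-1=9
cmp eax, 6  (cmp 9,6)
jg again: taken
xor edi, 20 → edi=30^20=10
sub eax, 1 → eax=9-1=8
cmp eax, 6  (cmp 8,6)
jg again: taken
xor edi, 20 → edi=10^20=30
sub eax, 1 → eax=8-1=7
cmp eax, 6  (cmp 7,6)
jg again: taken
xor edi, 20 → edi=30^20=10
sub eax, 1 → eax=7-1=6
cmp eax, 6  (cmp 6,6)
jg again: not taken
halt.
Total executed instructions: 20.

20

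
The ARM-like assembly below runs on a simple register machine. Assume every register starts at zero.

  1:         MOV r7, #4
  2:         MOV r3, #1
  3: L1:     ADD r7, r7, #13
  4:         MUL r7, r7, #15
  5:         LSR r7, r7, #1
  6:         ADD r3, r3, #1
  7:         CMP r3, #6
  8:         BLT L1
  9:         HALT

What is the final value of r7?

449250

MOV r7, #4 → r7=4
MOV r3, #1 → r3=1
ADD r7, r7, #13 → r7=4+13=17
MUL r7, r7, #15 → r7=17*15=255
LSR r7, r7, #1 → r7=255>>1=127
ADD r3, r3, #1 → r3=1+1=2
CMP r3, #6  (cmp 2,6)
BLT L1: taken
ADD r7, r7, #13 → r7=127+13=140
MUL r7, r7, #15 → r7=140*15=2100
LSR r7, r7, #1 → r7=2100>>1=1050
ADD r3, r3, #1 → r3=2+1=3
CMP r3, #6  (cmp 3,6)
BLT L1: taken
ADD r7, r7, #13 → r7=1050+13=1063
MUL r7, r7, #15 → r7=1063*15=15945
LSR r7, r7, #1 → r7=15945>>1=7972
ADD r3, r3, #1 → r3=3+1=4
CMP r3, #6  (cmp 4,6)
BLT L1: taken
ADD r7, r7, #13 → r7=7972+13=7985
MUL r7, r7, #15 → r7=7985*15=119775
LSR r7, r7, #1 → r7=119775>>1=59887
ADD r3, r3, #1 → r3=4+1=5
CMP r3, #6  (cmp 5,6)
BLT L1: taken
ADD r7, r7, #13 → r7=59887+13=59900
MUL r7, r7, #15 → r7=59900*15=898500
LSR r7, r7, #1 → r7=898500>>1=449250
ADD r3, r3, #1 → r3=5+1=6
CMP r3, #6  (cmp 6,6)
BLT L1: not taken
halt.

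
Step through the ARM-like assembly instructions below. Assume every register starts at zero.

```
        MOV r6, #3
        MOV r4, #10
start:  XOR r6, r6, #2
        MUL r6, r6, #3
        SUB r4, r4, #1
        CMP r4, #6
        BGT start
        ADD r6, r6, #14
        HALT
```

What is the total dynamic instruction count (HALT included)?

MOV r6, #3 → r6=3
MOV r4, #10 → r4=10
XOR r6, r6, #2 → r6=3^2=1
MUL r6, r6, #3 → r6=1*3=3
SUB r4, r4, #1 → r4=10-1=9
CMP r4, #6  (cmp 9,6)
BGT start: taken
XOR r6, r6, #2 → r6=3^2=1
MUL r6, r6, #3 → r6=1*3=3
SUB r4, r4, #1 → r4=9-1=8
CMP r4, #6  (cmp 8,6)
BGT start: taken
XOR r6, r6, #2 → r6=3^2=1
MUL r6, r6, #3 → r6=1*3=3
SUB r4, r4, #1 → r4=8-1=7
CMP r4, #6  (cmp 7,6)
BGT start: taken
XOR r6, r6, #2 → r6=3^2=1
MUL r6, r6, #3 → r6=1*3=3
SUB r4, r4, #1 → r4=7-1=6
CMP r4, #6  (cmp 6,6)
BGT start: not taken
ADD r6, r6, #14 → r6=3+14=17
halt.
Total executed instructions: 24.

24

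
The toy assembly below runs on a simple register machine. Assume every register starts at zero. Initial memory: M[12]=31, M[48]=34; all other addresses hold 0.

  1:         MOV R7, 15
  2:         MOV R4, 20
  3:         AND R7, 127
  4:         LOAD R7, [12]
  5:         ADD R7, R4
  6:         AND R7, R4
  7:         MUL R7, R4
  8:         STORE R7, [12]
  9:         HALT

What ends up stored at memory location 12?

320

MOV R7, 15 → R7=15
MOV R4, 20 → R4=20
AND R7, 127 → R7=15&127=15
LOAD R7, [12] → R7=M[12]=31
ADD R7, R4 → R7=31+20=51
AND R7, R4 → R7=51&20=16
MUL R7, R4 → R7=16*20=320
STORE R7, [12] → M[12]=320
halt.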